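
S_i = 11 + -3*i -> [11, 8, 5, 2, -1]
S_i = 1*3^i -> [1, 3, 9, 27, 81]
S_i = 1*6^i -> [1, 6, 36, 216, 1296]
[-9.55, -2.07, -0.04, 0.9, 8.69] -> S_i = Random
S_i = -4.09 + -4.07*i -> [-4.09, -8.16, -12.23, -16.3, -20.37]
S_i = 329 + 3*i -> [329, 332, 335, 338, 341]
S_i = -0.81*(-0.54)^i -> [-0.81, 0.44, -0.24, 0.13, -0.07]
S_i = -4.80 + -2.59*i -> [-4.8, -7.39, -9.98, -12.57, -15.16]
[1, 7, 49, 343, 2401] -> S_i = 1*7^i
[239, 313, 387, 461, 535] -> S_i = 239 + 74*i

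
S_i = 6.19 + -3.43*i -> [6.19, 2.76, -0.67, -4.1, -7.53]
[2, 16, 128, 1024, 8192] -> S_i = 2*8^i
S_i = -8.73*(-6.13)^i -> [-8.73, 53.51, -328.05, 2010.92, -12326.96]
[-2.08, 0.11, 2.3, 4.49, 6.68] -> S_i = -2.08 + 2.19*i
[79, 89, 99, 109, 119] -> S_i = 79 + 10*i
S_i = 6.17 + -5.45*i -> [6.17, 0.72, -4.73, -10.18, -15.63]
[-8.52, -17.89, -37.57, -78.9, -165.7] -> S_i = -8.52*2.10^i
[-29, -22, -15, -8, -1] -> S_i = -29 + 7*i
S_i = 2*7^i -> [2, 14, 98, 686, 4802]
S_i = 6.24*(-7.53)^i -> [6.24, -46.99, 353.81, -2664.22, 20061.55]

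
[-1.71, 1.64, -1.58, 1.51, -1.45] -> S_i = -1.71*(-0.96)^i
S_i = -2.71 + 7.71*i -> [-2.71, 5.0, 12.71, 20.42, 28.13]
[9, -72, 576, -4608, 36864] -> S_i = 9*-8^i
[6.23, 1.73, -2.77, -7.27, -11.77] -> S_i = 6.23 + -4.50*i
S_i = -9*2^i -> [-9, -18, -36, -72, -144]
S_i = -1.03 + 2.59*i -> [-1.03, 1.56, 4.15, 6.74, 9.33]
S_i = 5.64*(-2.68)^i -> [5.64, -15.12, 40.51, -108.56, 290.95]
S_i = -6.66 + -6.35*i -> [-6.66, -13.01, -19.36, -25.71, -32.06]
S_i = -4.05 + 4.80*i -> [-4.05, 0.75, 5.55, 10.35, 15.15]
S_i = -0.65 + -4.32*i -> [-0.65, -4.97, -9.29, -13.61, -17.93]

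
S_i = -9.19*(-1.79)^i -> [-9.19, 16.45, -29.45, 52.71, -94.35]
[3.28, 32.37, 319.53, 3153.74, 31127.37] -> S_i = 3.28*9.87^i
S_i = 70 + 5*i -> [70, 75, 80, 85, 90]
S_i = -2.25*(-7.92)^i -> [-2.25, 17.82, -141.13, 1117.78, -8852.85]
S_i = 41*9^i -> [41, 369, 3321, 29889, 269001]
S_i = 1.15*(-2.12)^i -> [1.15, -2.44, 5.17, -10.96, 23.23]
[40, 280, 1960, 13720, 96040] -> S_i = 40*7^i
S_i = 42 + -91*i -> [42, -49, -140, -231, -322]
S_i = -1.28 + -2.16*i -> [-1.28, -3.44, -5.6, -7.76, -9.92]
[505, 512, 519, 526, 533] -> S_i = 505 + 7*i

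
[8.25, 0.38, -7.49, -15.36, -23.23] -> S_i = 8.25 + -7.87*i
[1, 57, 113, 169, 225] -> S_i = 1 + 56*i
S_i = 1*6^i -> [1, 6, 36, 216, 1296]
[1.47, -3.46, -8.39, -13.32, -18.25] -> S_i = 1.47 + -4.93*i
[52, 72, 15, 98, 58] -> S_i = Random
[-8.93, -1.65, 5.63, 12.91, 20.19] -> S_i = -8.93 + 7.28*i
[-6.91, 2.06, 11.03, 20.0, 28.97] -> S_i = -6.91 + 8.97*i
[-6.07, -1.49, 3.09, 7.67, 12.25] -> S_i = -6.07 + 4.58*i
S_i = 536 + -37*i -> [536, 499, 462, 425, 388]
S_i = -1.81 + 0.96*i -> [-1.81, -0.85, 0.11, 1.07, 2.03]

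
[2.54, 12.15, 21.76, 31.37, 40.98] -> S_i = 2.54 + 9.61*i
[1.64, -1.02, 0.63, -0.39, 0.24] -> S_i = 1.64*(-0.62)^i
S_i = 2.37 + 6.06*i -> [2.37, 8.43, 14.49, 20.55, 26.61]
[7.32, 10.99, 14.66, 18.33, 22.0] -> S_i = 7.32 + 3.67*i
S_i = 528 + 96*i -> [528, 624, 720, 816, 912]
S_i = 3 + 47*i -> [3, 50, 97, 144, 191]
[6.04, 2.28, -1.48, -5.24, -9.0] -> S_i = 6.04 + -3.76*i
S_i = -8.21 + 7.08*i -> [-8.21, -1.13, 5.95, 13.03, 20.11]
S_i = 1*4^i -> [1, 4, 16, 64, 256]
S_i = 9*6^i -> [9, 54, 324, 1944, 11664]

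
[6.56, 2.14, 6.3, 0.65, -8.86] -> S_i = Random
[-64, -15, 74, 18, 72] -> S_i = Random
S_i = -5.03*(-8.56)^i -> [-5.03, 43.06, -368.57, 3154.93, -27006.17]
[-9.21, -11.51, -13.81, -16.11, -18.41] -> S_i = -9.21 + -2.30*i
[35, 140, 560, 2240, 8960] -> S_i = 35*4^i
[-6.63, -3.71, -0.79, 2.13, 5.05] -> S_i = -6.63 + 2.92*i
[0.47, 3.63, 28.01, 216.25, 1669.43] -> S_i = 0.47*7.72^i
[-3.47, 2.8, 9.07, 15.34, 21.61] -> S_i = -3.47 + 6.27*i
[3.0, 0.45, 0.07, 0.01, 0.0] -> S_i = 3.00*0.15^i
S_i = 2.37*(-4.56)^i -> [2.37, -10.81, 49.28, -224.72, 1024.73]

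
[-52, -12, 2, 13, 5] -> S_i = Random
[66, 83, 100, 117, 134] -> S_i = 66 + 17*i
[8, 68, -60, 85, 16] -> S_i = Random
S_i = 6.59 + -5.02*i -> [6.59, 1.57, -3.45, -8.47, -13.49]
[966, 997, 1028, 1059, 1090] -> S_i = 966 + 31*i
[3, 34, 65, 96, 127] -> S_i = 3 + 31*i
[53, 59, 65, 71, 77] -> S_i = 53 + 6*i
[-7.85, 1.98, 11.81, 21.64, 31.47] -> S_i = -7.85 + 9.83*i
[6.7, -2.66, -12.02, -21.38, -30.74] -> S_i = 6.70 + -9.36*i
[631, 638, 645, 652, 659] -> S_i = 631 + 7*i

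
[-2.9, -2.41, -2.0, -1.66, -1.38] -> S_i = -2.90*0.83^i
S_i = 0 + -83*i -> [0, -83, -166, -249, -332]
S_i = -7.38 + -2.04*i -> [-7.38, -9.42, -11.46, -13.5, -15.54]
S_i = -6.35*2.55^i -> [-6.35, -16.19, -41.29, -105.29, -268.49]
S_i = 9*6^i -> [9, 54, 324, 1944, 11664]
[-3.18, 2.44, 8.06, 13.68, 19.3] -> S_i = -3.18 + 5.62*i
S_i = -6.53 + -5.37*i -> [-6.53, -11.9, -17.27, -22.64, -28.01]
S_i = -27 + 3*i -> [-27, -24, -21, -18, -15]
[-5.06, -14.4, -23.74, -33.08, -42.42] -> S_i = -5.06 + -9.34*i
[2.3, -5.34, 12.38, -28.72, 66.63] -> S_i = 2.30*(-2.32)^i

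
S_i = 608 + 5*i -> [608, 613, 618, 623, 628]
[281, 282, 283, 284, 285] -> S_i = 281 + 1*i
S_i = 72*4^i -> [72, 288, 1152, 4608, 18432]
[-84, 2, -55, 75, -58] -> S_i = Random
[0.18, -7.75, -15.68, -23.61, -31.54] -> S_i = 0.18 + -7.93*i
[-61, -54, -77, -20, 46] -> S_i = Random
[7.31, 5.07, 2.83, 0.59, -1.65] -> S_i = 7.31 + -2.24*i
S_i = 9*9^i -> [9, 81, 729, 6561, 59049]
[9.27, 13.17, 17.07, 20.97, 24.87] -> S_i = 9.27 + 3.90*i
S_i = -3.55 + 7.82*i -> [-3.55, 4.27, 12.09, 19.91, 27.73]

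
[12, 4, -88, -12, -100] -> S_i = Random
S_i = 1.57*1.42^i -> [1.57, 2.23, 3.17, 4.5, 6.38]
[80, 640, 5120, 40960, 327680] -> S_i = 80*8^i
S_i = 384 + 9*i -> [384, 393, 402, 411, 420]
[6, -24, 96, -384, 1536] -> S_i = 6*-4^i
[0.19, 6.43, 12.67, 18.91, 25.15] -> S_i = 0.19 + 6.24*i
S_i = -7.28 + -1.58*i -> [-7.28, -8.86, -10.44, -12.02, -13.6]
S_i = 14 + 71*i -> [14, 85, 156, 227, 298]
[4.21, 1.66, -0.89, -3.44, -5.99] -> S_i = 4.21 + -2.55*i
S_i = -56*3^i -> [-56, -168, -504, -1512, -4536]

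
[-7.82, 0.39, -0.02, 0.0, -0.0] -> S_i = -7.82*(-0.05)^i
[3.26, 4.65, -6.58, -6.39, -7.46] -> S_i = Random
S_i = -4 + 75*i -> [-4, 71, 146, 221, 296]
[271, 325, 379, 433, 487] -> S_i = 271 + 54*i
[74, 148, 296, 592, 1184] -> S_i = 74*2^i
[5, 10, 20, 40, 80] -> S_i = 5*2^i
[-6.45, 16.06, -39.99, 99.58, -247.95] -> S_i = -6.45*(-2.49)^i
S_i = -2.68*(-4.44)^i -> [-2.68, 11.9, -52.83, 234.58, -1041.52]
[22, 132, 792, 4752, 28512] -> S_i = 22*6^i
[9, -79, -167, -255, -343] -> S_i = 9 + -88*i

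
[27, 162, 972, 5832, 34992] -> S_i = 27*6^i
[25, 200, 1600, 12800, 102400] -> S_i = 25*8^i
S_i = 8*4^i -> [8, 32, 128, 512, 2048]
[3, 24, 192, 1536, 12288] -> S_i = 3*8^i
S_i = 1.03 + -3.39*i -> [1.03, -2.36, -5.75, -9.14, -12.53]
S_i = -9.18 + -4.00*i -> [-9.18, -13.18, -17.18, -21.18, -25.18]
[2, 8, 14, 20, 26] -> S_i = 2 + 6*i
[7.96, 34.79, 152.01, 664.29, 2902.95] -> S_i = 7.96*4.37^i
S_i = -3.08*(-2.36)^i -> [-3.08, 7.27, -17.15, 40.48, -95.54]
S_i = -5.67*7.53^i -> [-5.67, -42.7, -321.49, -2420.85, -18229.0]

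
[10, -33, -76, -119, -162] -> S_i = 10 + -43*i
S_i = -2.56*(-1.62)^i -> [-2.56, 4.15, -6.72, 10.88, -17.63]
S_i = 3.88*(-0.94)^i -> [3.88, -3.65, 3.43, -3.22, 3.03]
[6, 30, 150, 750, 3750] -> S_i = 6*5^i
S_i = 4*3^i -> [4, 12, 36, 108, 324]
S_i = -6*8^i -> [-6, -48, -384, -3072, -24576]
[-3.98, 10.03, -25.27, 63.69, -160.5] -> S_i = -3.98*(-2.52)^i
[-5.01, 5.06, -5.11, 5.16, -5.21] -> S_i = -5.01*(-1.01)^i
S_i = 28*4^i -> [28, 112, 448, 1792, 7168]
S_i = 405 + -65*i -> [405, 340, 275, 210, 145]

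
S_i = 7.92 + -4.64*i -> [7.92, 3.28, -1.36, -6.0, -10.64]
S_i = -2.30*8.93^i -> [-2.3, -20.54, -183.41, -1637.88, -14626.27]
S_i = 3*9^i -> [3, 27, 243, 2187, 19683]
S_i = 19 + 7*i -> [19, 26, 33, 40, 47]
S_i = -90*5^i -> [-90, -450, -2250, -11250, -56250]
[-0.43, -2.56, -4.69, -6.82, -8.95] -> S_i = -0.43 + -2.13*i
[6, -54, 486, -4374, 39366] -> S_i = 6*-9^i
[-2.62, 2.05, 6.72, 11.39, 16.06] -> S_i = -2.62 + 4.67*i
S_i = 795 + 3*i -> [795, 798, 801, 804, 807]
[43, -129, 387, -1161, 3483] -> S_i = 43*-3^i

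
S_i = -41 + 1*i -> [-41, -40, -39, -38, -37]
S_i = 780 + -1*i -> [780, 779, 778, 777, 776]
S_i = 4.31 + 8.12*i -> [4.31, 12.43, 20.55, 28.67, 36.79]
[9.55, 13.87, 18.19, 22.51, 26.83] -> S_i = 9.55 + 4.32*i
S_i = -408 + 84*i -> [-408, -324, -240, -156, -72]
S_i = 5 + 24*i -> [5, 29, 53, 77, 101]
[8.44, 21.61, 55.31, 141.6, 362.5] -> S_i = 8.44*2.56^i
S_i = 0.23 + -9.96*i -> [0.23, -9.73, -19.69, -29.65, -39.61]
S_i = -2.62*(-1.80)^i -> [-2.62, 4.72, -8.49, 15.28, -27.5]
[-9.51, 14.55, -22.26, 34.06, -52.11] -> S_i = -9.51*(-1.53)^i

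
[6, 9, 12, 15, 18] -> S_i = 6 + 3*i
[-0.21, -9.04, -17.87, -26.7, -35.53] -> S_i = -0.21 + -8.83*i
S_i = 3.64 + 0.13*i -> [3.64, 3.77, 3.9, 4.03, 4.16]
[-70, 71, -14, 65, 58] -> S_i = Random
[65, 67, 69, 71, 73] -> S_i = 65 + 2*i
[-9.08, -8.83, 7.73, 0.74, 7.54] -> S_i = Random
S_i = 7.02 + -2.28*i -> [7.02, 4.74, 2.46, 0.18, -2.1]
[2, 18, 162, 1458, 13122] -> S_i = 2*9^i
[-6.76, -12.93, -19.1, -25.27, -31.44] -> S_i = -6.76 + -6.17*i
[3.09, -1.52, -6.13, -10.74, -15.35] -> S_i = 3.09 + -4.61*i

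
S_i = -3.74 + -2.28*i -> [-3.74, -6.02, -8.3, -10.58, -12.86]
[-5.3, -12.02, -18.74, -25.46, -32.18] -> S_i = -5.30 + -6.72*i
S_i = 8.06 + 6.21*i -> [8.06, 14.27, 20.48, 26.69, 32.9]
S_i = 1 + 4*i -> [1, 5, 9, 13, 17]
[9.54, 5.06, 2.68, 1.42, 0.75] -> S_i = 9.54*0.53^i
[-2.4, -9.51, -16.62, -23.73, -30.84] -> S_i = -2.40 + -7.11*i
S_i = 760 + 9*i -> [760, 769, 778, 787, 796]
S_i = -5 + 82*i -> [-5, 77, 159, 241, 323]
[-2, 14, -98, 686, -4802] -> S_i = -2*-7^i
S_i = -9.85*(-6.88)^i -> [-9.85, 67.77, -466.24, 3207.76, -22069.37]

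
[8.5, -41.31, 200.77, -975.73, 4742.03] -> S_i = 8.50*(-4.86)^i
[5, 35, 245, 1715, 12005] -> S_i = 5*7^i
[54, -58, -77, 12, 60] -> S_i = Random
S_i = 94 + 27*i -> [94, 121, 148, 175, 202]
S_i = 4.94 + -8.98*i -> [4.94, -4.04, -13.02, -22.0, -30.98]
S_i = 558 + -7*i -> [558, 551, 544, 537, 530]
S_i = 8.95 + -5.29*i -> [8.95, 3.66, -1.63, -6.92, -12.21]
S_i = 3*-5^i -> [3, -15, 75, -375, 1875]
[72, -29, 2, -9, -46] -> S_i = Random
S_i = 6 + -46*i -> [6, -40, -86, -132, -178]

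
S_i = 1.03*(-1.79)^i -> [1.03, -1.84, 3.3, -5.91, 10.57]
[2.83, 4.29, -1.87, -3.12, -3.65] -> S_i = Random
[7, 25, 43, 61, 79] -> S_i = 7 + 18*i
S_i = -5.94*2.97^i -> [-5.94, -17.64, -52.4, -155.62, -462.18]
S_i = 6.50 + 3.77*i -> [6.5, 10.27, 14.04, 17.81, 21.58]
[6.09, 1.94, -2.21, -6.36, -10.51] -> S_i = 6.09 + -4.15*i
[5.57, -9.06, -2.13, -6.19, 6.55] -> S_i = Random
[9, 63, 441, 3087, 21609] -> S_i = 9*7^i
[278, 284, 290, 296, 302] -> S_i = 278 + 6*i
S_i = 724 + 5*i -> [724, 729, 734, 739, 744]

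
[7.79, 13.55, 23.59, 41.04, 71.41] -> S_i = 7.79*1.74^i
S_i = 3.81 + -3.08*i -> [3.81, 0.73, -2.35, -5.43, -8.51]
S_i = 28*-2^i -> [28, -56, 112, -224, 448]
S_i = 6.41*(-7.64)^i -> [6.41, -48.97, 374.15, -2858.5, 21838.94]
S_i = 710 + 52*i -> [710, 762, 814, 866, 918]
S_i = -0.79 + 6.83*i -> [-0.79, 6.04, 12.87, 19.7, 26.53]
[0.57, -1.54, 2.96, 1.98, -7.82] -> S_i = Random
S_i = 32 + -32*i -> [32, 0, -32, -64, -96]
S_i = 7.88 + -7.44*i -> [7.88, 0.44, -7.0, -14.44, -21.88]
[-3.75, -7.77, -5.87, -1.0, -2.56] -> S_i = Random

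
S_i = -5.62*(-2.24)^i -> [-5.62, 12.59, -28.2, 63.17, -141.49]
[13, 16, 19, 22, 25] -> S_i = 13 + 3*i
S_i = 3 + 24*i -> [3, 27, 51, 75, 99]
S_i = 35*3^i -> [35, 105, 315, 945, 2835]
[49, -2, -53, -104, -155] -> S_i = 49 + -51*i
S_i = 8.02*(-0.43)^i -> [8.02, -3.45, 1.48, -0.64, 0.27]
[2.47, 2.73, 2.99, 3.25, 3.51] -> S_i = 2.47 + 0.26*i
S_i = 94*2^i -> [94, 188, 376, 752, 1504]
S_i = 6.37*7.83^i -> [6.37, 49.88, 390.54, 3057.91, 23943.44]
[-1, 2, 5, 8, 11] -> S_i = -1 + 3*i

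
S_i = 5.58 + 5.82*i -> [5.58, 11.4, 17.22, 23.04, 28.86]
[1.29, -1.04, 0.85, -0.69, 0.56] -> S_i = 1.29*(-0.81)^i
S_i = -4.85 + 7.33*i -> [-4.85, 2.48, 9.81, 17.14, 24.47]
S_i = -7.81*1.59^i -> [-7.81, -12.42, -19.74, -31.39, -49.92]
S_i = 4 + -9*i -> [4, -5, -14, -23, -32]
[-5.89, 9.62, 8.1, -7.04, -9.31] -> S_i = Random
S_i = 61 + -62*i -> [61, -1, -63, -125, -187]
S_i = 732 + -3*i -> [732, 729, 726, 723, 720]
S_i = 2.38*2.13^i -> [2.38, 5.07, 10.8, 23.0, 48.99]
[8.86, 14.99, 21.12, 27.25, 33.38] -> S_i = 8.86 + 6.13*i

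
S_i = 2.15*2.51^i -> [2.15, 5.4, 13.55, 34.0, 85.34]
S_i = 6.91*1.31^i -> [6.91, 9.05, 11.86, 15.53, 20.35]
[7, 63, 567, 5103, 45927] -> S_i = 7*9^i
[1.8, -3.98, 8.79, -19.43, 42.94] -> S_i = 1.80*(-2.21)^i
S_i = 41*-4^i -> [41, -164, 656, -2624, 10496]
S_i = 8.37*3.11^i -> [8.37, 26.03, 80.96, 251.77, 783.01]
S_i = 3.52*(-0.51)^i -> [3.52, -1.8, 0.92, -0.47, 0.24]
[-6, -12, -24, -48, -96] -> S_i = -6*2^i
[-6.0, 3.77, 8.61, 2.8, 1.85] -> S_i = Random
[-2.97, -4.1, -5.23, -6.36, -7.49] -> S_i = -2.97 + -1.13*i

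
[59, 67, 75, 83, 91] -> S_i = 59 + 8*i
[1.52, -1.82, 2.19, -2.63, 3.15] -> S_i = 1.52*(-1.20)^i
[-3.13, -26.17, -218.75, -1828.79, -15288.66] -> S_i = -3.13*8.36^i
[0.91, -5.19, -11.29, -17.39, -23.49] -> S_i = 0.91 + -6.10*i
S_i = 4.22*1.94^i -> [4.22, 8.19, 15.88, 30.81, 59.77]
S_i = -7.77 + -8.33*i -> [-7.77, -16.1, -24.43, -32.76, -41.09]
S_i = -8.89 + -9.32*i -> [-8.89, -18.21, -27.53, -36.85, -46.17]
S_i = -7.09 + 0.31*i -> [-7.09, -6.78, -6.47, -6.16, -5.85]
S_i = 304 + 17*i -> [304, 321, 338, 355, 372]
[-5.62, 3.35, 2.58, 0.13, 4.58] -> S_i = Random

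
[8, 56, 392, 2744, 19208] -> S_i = 8*7^i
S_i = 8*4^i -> [8, 32, 128, 512, 2048]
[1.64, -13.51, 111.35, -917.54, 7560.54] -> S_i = 1.64*(-8.24)^i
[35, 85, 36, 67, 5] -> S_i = Random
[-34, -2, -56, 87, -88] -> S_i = Random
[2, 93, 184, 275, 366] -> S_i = 2 + 91*i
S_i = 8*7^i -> [8, 56, 392, 2744, 19208]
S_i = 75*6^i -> [75, 450, 2700, 16200, 97200]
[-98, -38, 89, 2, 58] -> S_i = Random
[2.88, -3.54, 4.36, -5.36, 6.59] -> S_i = 2.88*(-1.23)^i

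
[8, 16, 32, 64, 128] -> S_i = 8*2^i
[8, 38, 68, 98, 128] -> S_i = 8 + 30*i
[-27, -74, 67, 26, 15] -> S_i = Random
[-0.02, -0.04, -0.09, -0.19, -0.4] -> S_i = -0.02*2.12^i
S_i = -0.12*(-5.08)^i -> [-0.12, 0.61, -3.1, 15.73, -79.92]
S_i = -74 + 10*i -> [-74, -64, -54, -44, -34]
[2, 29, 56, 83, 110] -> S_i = 2 + 27*i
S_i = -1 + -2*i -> [-1, -3, -5, -7, -9]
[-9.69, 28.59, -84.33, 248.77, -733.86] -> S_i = -9.69*(-2.95)^i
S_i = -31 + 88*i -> [-31, 57, 145, 233, 321]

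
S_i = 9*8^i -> [9, 72, 576, 4608, 36864]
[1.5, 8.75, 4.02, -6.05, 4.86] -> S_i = Random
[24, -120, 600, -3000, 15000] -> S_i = 24*-5^i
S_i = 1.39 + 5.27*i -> [1.39, 6.66, 11.93, 17.2, 22.47]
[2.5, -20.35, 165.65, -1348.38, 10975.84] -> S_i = 2.50*(-8.14)^i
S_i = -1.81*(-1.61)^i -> [-1.81, 2.91, -4.69, 7.55, -12.16]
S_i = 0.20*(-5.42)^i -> [0.2, -1.08, 5.88, -31.84, 172.59]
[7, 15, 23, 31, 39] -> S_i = 7 + 8*i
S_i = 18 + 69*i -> [18, 87, 156, 225, 294]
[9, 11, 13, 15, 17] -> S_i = 9 + 2*i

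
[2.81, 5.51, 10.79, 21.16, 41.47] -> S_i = 2.81*1.96^i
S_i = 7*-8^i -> [7, -56, 448, -3584, 28672]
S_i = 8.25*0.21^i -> [8.25, 1.73, 0.36, 0.08, 0.02]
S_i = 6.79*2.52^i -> [6.79, 17.11, 43.12, 108.66, 273.82]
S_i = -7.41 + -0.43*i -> [-7.41, -7.84, -8.27, -8.7, -9.13]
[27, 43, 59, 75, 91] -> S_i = 27 + 16*i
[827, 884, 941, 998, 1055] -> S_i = 827 + 57*i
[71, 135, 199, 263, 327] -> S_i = 71 + 64*i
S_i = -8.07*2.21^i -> [-8.07, -17.83, -39.41, -87.11, -192.51]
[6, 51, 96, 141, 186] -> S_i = 6 + 45*i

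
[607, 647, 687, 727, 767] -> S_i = 607 + 40*i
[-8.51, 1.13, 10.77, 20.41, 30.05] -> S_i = -8.51 + 9.64*i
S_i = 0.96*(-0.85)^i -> [0.96, -0.82, 0.69, -0.59, 0.5]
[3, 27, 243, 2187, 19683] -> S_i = 3*9^i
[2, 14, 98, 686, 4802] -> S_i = 2*7^i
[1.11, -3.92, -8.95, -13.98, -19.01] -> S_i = 1.11 + -5.03*i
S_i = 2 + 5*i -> [2, 7, 12, 17, 22]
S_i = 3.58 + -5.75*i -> [3.58, -2.17, -7.92, -13.67, -19.42]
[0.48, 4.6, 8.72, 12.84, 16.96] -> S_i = 0.48 + 4.12*i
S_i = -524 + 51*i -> [-524, -473, -422, -371, -320]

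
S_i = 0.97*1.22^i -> [0.97, 1.18, 1.44, 1.76, 2.15]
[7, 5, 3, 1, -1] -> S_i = 7 + -2*i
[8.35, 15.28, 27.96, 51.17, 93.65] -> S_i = 8.35*1.83^i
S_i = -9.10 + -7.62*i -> [-9.1, -16.72, -24.34, -31.96, -39.58]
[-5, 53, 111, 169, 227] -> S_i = -5 + 58*i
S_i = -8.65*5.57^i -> [-8.65, -48.18, -268.37, -1494.8, -8326.01]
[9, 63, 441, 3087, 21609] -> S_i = 9*7^i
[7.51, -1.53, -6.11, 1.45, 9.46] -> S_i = Random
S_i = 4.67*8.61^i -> [4.67, 40.21, 346.2, 2980.76, 25664.3]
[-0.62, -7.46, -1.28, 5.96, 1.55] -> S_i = Random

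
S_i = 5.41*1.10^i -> [5.41, 5.95, 6.55, 7.2, 7.92]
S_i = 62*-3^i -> [62, -186, 558, -1674, 5022]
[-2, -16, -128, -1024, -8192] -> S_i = -2*8^i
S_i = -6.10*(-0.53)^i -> [-6.1, 3.23, -1.71, 0.91, -0.48]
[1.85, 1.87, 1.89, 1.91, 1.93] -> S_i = 1.85*1.01^i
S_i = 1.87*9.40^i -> [1.87, 17.58, 165.23, 1553.19, 14600.01]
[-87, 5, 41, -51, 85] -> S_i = Random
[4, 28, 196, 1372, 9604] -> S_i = 4*7^i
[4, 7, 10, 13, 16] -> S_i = 4 + 3*i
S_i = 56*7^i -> [56, 392, 2744, 19208, 134456]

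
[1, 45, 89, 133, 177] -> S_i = 1 + 44*i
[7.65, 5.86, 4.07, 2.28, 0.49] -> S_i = 7.65 + -1.79*i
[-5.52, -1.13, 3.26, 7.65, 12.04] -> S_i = -5.52 + 4.39*i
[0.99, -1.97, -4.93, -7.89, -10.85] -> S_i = 0.99 + -2.96*i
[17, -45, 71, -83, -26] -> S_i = Random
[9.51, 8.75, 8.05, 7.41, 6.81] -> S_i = 9.51*0.92^i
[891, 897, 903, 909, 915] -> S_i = 891 + 6*i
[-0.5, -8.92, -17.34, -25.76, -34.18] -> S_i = -0.50 + -8.42*i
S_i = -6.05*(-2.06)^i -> [-6.05, 12.46, -25.67, 52.89, -108.95]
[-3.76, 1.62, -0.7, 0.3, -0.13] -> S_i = -3.76*(-0.43)^i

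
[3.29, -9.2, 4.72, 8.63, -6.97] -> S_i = Random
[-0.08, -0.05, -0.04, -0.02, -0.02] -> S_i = -0.08*0.67^i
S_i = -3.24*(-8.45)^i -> [-3.24, 27.38, -231.34, 1954.86, -16518.55]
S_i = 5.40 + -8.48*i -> [5.4, -3.08, -11.56, -20.04, -28.52]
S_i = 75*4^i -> [75, 300, 1200, 4800, 19200]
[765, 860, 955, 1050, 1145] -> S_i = 765 + 95*i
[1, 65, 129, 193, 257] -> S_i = 1 + 64*i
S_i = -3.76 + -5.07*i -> [-3.76, -8.83, -13.9, -18.97, -24.04]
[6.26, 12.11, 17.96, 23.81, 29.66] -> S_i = 6.26 + 5.85*i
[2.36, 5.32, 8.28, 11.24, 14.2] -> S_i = 2.36 + 2.96*i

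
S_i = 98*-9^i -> [98, -882, 7938, -71442, 642978]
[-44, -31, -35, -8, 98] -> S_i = Random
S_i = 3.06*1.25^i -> [3.06, 3.82, 4.78, 5.98, 7.47]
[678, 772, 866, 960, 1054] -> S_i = 678 + 94*i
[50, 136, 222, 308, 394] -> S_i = 50 + 86*i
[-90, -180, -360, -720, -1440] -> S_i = -90*2^i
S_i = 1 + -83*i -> [1, -82, -165, -248, -331]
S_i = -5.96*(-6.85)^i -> [-5.96, 40.83, -279.66, 1915.66, -13122.26]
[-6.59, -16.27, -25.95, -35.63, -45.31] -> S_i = -6.59 + -9.68*i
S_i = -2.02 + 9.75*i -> [-2.02, 7.73, 17.48, 27.23, 36.98]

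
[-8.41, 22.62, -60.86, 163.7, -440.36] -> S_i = -8.41*(-2.69)^i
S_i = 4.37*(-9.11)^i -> [4.37, -39.81, 362.68, -3303.97, 30099.2]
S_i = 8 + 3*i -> [8, 11, 14, 17, 20]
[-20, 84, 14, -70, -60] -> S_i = Random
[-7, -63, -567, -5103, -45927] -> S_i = -7*9^i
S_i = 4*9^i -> [4, 36, 324, 2916, 26244]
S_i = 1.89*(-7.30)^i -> [1.89, -13.8, 100.72, -735.24, 5367.27]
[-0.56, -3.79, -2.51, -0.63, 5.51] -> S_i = Random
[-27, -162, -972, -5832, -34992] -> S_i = -27*6^i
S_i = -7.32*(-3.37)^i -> [-7.32, 24.67, -83.13, 280.16, -944.13]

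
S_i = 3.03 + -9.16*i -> [3.03, -6.13, -15.29, -24.45, -33.61]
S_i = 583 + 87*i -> [583, 670, 757, 844, 931]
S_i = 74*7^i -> [74, 518, 3626, 25382, 177674]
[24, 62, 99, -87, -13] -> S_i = Random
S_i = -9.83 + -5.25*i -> [-9.83, -15.08, -20.33, -25.58, -30.83]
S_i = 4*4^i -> [4, 16, 64, 256, 1024]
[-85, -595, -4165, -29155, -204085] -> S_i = -85*7^i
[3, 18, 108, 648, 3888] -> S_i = 3*6^i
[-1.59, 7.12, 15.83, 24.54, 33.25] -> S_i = -1.59 + 8.71*i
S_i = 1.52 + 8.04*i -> [1.52, 9.56, 17.6, 25.64, 33.68]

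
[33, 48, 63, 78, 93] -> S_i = 33 + 15*i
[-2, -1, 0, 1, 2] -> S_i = -2 + 1*i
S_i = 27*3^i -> [27, 81, 243, 729, 2187]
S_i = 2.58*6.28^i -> [2.58, 16.2, 101.75, 639.0, 4012.9]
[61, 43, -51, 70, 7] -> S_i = Random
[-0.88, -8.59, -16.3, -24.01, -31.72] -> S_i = -0.88 + -7.71*i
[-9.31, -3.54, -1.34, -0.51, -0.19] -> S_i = -9.31*0.38^i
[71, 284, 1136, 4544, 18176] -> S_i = 71*4^i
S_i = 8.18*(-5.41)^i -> [8.18, -44.25, 239.41, -1295.22, 7007.17]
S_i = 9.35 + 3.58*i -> [9.35, 12.93, 16.51, 20.09, 23.67]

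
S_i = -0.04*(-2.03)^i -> [-0.04, 0.08, -0.16, 0.33, -0.68]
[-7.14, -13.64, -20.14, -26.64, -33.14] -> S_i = -7.14 + -6.50*i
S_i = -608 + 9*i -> [-608, -599, -590, -581, -572]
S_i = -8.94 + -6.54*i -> [-8.94, -15.48, -22.02, -28.56, -35.1]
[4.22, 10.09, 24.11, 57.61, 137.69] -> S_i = 4.22*2.39^i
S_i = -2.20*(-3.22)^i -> [-2.2, 7.08, -22.81, 73.45, -236.51]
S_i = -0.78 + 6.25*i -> [-0.78, 5.47, 11.72, 17.97, 24.22]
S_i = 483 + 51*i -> [483, 534, 585, 636, 687]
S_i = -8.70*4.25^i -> [-8.7, -36.97, -157.14, -667.86, -2838.41]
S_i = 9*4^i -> [9, 36, 144, 576, 2304]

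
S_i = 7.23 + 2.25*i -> [7.23, 9.48, 11.73, 13.98, 16.23]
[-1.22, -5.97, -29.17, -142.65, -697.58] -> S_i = -1.22*4.89^i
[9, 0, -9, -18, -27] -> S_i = 9 + -9*i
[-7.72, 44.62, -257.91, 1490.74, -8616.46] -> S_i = -7.72*(-5.78)^i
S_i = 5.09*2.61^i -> [5.09, 13.28, 34.67, 90.5, 236.2]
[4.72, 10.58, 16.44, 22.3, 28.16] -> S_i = 4.72 + 5.86*i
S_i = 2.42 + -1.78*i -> [2.42, 0.64, -1.14, -2.92, -4.7]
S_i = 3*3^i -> [3, 9, 27, 81, 243]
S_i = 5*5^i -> [5, 25, 125, 625, 3125]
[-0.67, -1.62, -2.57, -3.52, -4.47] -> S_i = -0.67 + -0.95*i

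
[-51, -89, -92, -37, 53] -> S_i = Random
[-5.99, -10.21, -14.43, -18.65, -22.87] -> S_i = -5.99 + -4.22*i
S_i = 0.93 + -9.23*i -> [0.93, -8.3, -17.53, -26.76, -35.99]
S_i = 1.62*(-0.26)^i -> [1.62, -0.42, 0.11, -0.03, 0.01]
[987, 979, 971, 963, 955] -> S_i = 987 + -8*i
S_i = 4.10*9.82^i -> [4.1, 40.26, 395.37, 3882.56, 38126.75]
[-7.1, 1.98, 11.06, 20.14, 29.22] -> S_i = -7.10 + 9.08*i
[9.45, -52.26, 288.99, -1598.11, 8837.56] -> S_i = 9.45*(-5.53)^i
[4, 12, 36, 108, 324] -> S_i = 4*3^i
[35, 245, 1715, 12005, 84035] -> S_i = 35*7^i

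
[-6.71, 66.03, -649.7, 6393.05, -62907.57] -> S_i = -6.71*(-9.84)^i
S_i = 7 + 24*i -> [7, 31, 55, 79, 103]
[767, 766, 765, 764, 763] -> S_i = 767 + -1*i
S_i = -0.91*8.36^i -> [-0.91, -7.61, -63.6, -531.69, -4444.95]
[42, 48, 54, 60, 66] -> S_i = 42 + 6*i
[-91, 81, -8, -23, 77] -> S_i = Random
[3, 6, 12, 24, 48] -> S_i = 3*2^i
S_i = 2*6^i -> [2, 12, 72, 432, 2592]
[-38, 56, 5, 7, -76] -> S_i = Random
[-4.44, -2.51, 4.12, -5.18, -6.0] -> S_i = Random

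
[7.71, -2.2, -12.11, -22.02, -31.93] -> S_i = 7.71 + -9.91*i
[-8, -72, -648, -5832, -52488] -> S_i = -8*9^i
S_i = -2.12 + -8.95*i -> [-2.12, -11.07, -20.02, -28.97, -37.92]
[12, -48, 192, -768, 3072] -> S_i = 12*-4^i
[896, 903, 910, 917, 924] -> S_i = 896 + 7*i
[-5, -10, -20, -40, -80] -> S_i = -5*2^i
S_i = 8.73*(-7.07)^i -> [8.73, -61.72, 436.37, -3085.12, 21811.82]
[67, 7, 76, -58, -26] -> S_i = Random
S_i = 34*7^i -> [34, 238, 1666, 11662, 81634]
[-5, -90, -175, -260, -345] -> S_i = -5 + -85*i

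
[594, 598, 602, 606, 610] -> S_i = 594 + 4*i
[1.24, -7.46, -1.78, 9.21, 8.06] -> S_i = Random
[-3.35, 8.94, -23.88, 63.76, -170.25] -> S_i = -3.35*(-2.67)^i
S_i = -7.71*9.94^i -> [-7.71, -76.64, -761.78, -7572.05, -75266.19]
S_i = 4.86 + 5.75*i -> [4.86, 10.61, 16.36, 22.11, 27.86]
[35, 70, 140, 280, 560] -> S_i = 35*2^i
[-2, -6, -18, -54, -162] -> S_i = -2*3^i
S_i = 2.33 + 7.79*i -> [2.33, 10.12, 17.91, 25.7, 33.49]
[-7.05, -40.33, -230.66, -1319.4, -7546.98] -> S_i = -7.05*5.72^i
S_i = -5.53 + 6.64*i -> [-5.53, 1.11, 7.75, 14.39, 21.03]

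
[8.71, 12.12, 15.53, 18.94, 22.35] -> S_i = 8.71 + 3.41*i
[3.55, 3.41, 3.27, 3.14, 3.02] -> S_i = 3.55*0.96^i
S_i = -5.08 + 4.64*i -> [-5.08, -0.44, 4.2, 8.84, 13.48]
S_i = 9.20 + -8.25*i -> [9.2, 0.95, -7.3, -15.55, -23.8]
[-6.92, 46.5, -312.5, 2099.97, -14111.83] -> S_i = -6.92*(-6.72)^i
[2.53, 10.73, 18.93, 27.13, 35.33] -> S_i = 2.53 + 8.20*i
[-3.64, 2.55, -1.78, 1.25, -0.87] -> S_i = -3.64*(-0.70)^i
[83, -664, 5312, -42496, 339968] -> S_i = 83*-8^i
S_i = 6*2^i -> [6, 12, 24, 48, 96]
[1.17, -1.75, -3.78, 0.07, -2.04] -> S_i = Random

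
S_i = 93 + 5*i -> [93, 98, 103, 108, 113]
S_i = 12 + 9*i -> [12, 21, 30, 39, 48]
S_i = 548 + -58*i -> [548, 490, 432, 374, 316]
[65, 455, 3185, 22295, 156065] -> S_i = 65*7^i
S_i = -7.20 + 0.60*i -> [-7.2, -6.6, -6.0, -5.4, -4.8]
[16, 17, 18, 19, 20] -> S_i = 16 + 1*i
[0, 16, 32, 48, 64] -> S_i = 0 + 16*i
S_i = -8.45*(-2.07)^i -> [-8.45, 17.49, -36.21, 74.95, -155.15]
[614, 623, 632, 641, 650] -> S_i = 614 + 9*i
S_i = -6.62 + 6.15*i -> [-6.62, -0.47, 5.68, 11.83, 17.98]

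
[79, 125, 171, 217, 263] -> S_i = 79 + 46*i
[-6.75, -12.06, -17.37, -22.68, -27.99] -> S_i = -6.75 + -5.31*i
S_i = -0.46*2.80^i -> [-0.46, -1.29, -3.61, -10.1, -28.27]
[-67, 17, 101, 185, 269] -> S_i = -67 + 84*i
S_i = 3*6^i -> [3, 18, 108, 648, 3888]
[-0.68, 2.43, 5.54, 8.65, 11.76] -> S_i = -0.68 + 3.11*i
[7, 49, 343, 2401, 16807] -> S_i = 7*7^i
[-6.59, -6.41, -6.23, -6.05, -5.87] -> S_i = -6.59 + 0.18*i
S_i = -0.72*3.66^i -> [-0.72, -2.64, -9.64, -35.3, -129.2]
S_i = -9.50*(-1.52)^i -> [-9.5, 14.44, -21.95, 33.36, -50.71]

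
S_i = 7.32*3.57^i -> [7.32, 26.13, 93.29, 333.05, 1189.01]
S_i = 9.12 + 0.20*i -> [9.12, 9.32, 9.52, 9.72, 9.92]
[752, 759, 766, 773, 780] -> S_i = 752 + 7*i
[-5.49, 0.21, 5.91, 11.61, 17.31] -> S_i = -5.49 + 5.70*i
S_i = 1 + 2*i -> [1, 3, 5, 7, 9]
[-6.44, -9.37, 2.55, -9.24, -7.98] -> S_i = Random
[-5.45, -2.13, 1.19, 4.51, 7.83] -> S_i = -5.45 + 3.32*i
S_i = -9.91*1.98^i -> [-9.91, -19.62, -38.85, -76.93, -152.31]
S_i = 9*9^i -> [9, 81, 729, 6561, 59049]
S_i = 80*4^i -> [80, 320, 1280, 5120, 20480]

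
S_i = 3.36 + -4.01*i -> [3.36, -0.65, -4.66, -8.67, -12.68]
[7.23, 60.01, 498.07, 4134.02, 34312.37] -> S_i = 7.23*8.30^i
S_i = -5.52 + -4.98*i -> [-5.52, -10.5, -15.48, -20.46, -25.44]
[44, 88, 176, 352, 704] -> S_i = 44*2^i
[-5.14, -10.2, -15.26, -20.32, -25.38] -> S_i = -5.14 + -5.06*i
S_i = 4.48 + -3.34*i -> [4.48, 1.14, -2.2, -5.54, -8.88]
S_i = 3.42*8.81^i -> [3.42, 30.13, 265.45, 2338.59, 20602.97]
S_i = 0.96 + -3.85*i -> [0.96, -2.89, -6.74, -10.59, -14.44]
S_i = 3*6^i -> [3, 18, 108, 648, 3888]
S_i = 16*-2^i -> [16, -32, 64, -128, 256]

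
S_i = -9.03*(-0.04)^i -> [-9.03, 0.36, -0.01, 0.0, -0.0]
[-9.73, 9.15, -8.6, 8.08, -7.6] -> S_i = -9.73*(-0.94)^i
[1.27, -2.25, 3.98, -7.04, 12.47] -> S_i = 1.27*(-1.77)^i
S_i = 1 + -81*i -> [1, -80, -161, -242, -323]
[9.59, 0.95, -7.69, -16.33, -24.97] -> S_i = 9.59 + -8.64*i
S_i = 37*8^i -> [37, 296, 2368, 18944, 151552]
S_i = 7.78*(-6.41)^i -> [7.78, -49.87, 319.67, -2049.06, 13134.44]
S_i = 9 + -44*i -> [9, -35, -79, -123, -167]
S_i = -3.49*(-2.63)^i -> [-3.49, 9.18, -24.14, 63.49, -166.97]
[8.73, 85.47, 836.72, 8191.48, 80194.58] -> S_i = 8.73*9.79^i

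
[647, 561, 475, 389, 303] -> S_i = 647 + -86*i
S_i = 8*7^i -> [8, 56, 392, 2744, 19208]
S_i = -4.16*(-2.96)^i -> [-4.16, 12.31, -36.45, 107.89, -319.35]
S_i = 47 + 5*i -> [47, 52, 57, 62, 67]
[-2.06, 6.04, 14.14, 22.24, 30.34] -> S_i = -2.06 + 8.10*i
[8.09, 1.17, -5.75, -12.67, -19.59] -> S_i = 8.09 + -6.92*i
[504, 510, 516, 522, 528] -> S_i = 504 + 6*i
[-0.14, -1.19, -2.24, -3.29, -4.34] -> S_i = -0.14 + -1.05*i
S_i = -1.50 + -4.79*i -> [-1.5, -6.29, -11.08, -15.87, -20.66]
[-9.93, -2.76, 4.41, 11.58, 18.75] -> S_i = -9.93 + 7.17*i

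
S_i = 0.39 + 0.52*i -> [0.39, 0.91, 1.43, 1.95, 2.47]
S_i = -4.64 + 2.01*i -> [-4.64, -2.63, -0.62, 1.39, 3.4]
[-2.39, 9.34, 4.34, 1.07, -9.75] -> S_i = Random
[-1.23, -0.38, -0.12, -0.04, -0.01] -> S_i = -1.23*0.31^i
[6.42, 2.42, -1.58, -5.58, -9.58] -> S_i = 6.42 + -4.00*i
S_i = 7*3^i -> [7, 21, 63, 189, 567]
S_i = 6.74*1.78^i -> [6.74, 12.0, 21.36, 38.01, 67.66]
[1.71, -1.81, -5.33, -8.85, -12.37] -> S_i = 1.71 + -3.52*i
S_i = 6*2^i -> [6, 12, 24, 48, 96]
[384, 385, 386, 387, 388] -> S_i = 384 + 1*i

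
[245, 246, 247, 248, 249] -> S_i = 245 + 1*i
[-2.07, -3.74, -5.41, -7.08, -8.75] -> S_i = -2.07 + -1.67*i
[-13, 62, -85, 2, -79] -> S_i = Random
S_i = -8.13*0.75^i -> [-8.13, -6.1, -4.57, -3.43, -2.57]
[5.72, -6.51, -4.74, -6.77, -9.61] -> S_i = Random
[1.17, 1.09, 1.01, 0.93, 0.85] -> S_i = 1.17 + -0.08*i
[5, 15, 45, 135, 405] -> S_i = 5*3^i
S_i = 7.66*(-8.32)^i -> [7.66, -63.73, 530.24, -4411.63, 36704.73]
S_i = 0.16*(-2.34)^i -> [0.16, -0.37, 0.88, -2.05, 4.8]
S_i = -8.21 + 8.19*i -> [-8.21, -0.02, 8.17, 16.36, 24.55]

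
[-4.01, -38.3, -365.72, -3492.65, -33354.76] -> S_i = -4.01*9.55^i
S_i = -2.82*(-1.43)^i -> [-2.82, 4.03, -5.77, 8.25, -11.79]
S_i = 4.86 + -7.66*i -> [4.86, -2.8, -10.46, -18.12, -25.78]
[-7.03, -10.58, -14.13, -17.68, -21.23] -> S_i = -7.03 + -3.55*i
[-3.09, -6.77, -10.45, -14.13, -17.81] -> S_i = -3.09 + -3.68*i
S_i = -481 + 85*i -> [-481, -396, -311, -226, -141]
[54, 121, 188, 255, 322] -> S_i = 54 + 67*i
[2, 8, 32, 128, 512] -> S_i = 2*4^i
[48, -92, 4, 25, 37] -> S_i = Random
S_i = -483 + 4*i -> [-483, -479, -475, -471, -467]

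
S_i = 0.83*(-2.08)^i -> [0.83, -1.73, 3.59, -7.47, 15.54]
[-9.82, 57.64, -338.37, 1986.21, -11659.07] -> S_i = -9.82*(-5.87)^i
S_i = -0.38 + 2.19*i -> [-0.38, 1.81, 4.0, 6.19, 8.38]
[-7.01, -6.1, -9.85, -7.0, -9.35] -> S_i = Random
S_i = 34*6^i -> [34, 204, 1224, 7344, 44064]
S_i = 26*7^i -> [26, 182, 1274, 8918, 62426]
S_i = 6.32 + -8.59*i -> [6.32, -2.27, -10.86, -19.45, -28.04]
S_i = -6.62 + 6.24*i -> [-6.62, -0.38, 5.86, 12.1, 18.34]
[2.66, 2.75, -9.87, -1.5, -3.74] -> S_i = Random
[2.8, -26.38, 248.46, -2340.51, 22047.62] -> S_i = 2.80*(-9.42)^i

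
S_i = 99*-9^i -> [99, -891, 8019, -72171, 649539]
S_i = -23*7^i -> [-23, -161, -1127, -7889, -55223]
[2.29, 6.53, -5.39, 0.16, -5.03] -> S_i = Random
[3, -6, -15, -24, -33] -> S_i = 3 + -9*i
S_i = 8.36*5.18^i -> [8.36, 43.3, 224.32, 1161.97, 6019.01]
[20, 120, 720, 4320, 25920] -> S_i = 20*6^i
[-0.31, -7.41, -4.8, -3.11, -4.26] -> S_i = Random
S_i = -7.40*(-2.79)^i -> [-7.4, 20.65, -57.6, 160.71, -448.38]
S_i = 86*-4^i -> [86, -344, 1376, -5504, 22016]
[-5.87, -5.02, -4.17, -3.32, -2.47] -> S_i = -5.87 + 0.85*i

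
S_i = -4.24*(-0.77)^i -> [-4.24, 3.26, -2.51, 1.94, -1.49]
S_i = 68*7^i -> [68, 476, 3332, 23324, 163268]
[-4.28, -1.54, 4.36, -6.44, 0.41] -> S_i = Random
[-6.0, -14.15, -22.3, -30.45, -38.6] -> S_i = -6.00 + -8.15*i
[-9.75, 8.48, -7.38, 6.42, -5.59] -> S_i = -9.75*(-0.87)^i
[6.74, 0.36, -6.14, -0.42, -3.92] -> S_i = Random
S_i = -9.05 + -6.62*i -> [-9.05, -15.67, -22.29, -28.91, -35.53]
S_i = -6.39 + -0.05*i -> [-6.39, -6.44, -6.49, -6.54, -6.59]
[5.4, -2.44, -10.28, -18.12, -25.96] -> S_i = 5.40 + -7.84*i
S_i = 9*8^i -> [9, 72, 576, 4608, 36864]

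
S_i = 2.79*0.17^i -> [2.79, 0.47, 0.08, 0.01, 0.0]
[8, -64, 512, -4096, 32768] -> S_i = 8*-8^i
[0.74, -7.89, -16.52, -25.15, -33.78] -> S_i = 0.74 + -8.63*i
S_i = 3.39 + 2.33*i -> [3.39, 5.72, 8.05, 10.38, 12.71]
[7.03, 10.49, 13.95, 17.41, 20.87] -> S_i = 7.03 + 3.46*i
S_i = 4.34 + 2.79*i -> [4.34, 7.13, 9.92, 12.71, 15.5]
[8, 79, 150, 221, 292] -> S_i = 8 + 71*i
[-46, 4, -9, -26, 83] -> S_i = Random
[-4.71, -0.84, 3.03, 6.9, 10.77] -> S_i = -4.71 + 3.87*i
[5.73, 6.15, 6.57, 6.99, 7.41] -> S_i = 5.73 + 0.42*i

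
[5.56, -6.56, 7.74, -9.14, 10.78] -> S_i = 5.56*(-1.18)^i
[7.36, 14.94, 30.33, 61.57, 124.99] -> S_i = 7.36*2.03^i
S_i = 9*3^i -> [9, 27, 81, 243, 729]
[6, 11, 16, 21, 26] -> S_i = 6 + 5*i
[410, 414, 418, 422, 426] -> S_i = 410 + 4*i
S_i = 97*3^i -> [97, 291, 873, 2619, 7857]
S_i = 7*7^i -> [7, 49, 343, 2401, 16807]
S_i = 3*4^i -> [3, 12, 48, 192, 768]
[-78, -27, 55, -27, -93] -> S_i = Random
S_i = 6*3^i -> [6, 18, 54, 162, 486]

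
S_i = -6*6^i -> [-6, -36, -216, -1296, -7776]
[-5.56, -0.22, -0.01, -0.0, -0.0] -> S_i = -5.56*0.04^i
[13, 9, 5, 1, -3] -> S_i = 13 + -4*i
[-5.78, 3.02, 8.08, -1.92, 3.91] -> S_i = Random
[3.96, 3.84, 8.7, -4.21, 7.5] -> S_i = Random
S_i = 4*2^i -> [4, 8, 16, 32, 64]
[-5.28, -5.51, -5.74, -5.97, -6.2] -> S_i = -5.28 + -0.23*i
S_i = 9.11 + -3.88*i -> [9.11, 5.23, 1.35, -2.53, -6.41]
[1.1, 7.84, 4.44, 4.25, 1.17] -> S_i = Random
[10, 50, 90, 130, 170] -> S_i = 10 + 40*i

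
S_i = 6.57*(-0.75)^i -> [6.57, -4.93, 3.7, -2.77, 2.08]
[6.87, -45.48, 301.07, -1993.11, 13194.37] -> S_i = 6.87*(-6.62)^i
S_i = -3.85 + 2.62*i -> [-3.85, -1.23, 1.39, 4.01, 6.63]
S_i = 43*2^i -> [43, 86, 172, 344, 688]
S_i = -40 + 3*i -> [-40, -37, -34, -31, -28]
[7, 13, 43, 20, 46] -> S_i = Random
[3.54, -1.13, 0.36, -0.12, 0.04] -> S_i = 3.54*(-0.32)^i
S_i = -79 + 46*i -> [-79, -33, 13, 59, 105]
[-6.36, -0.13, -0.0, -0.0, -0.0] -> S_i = -6.36*0.02^i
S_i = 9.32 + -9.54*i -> [9.32, -0.22, -9.76, -19.3, -28.84]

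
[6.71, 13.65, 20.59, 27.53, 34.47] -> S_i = 6.71 + 6.94*i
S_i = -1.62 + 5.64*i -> [-1.62, 4.02, 9.66, 15.3, 20.94]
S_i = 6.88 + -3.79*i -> [6.88, 3.09, -0.7, -4.49, -8.28]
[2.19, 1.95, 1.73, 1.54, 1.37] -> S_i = 2.19*0.89^i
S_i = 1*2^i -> [1, 2, 4, 8, 16]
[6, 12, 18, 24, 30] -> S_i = 6 + 6*i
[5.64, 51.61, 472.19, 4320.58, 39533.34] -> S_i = 5.64*9.15^i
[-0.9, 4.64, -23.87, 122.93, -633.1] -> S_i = -0.90*(-5.15)^i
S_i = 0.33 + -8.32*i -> [0.33, -7.99, -16.31, -24.63, -32.95]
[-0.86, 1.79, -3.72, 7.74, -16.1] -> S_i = -0.86*(-2.08)^i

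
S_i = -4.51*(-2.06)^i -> [-4.51, 9.29, -19.14, 39.43, -81.22]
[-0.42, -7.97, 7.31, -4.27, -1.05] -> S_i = Random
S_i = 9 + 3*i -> [9, 12, 15, 18, 21]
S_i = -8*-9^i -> [-8, 72, -648, 5832, -52488]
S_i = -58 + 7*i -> [-58, -51, -44, -37, -30]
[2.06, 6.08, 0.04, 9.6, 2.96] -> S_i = Random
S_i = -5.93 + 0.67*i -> [-5.93, -5.26, -4.59, -3.92, -3.25]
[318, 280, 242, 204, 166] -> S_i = 318 + -38*i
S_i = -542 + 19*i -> [-542, -523, -504, -485, -466]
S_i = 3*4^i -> [3, 12, 48, 192, 768]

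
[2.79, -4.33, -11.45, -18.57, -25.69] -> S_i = 2.79 + -7.12*i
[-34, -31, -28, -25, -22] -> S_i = -34 + 3*i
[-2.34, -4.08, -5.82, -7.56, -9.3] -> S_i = -2.34 + -1.74*i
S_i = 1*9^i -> [1, 9, 81, 729, 6561]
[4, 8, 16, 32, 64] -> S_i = 4*2^i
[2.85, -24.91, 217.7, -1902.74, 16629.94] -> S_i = 2.85*(-8.74)^i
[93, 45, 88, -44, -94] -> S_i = Random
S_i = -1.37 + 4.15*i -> [-1.37, 2.78, 6.93, 11.08, 15.23]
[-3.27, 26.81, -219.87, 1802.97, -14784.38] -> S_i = -3.27*(-8.20)^i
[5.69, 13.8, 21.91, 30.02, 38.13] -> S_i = 5.69 + 8.11*i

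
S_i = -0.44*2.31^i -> [-0.44, -1.02, -2.35, -5.42, -12.53]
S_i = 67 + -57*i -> [67, 10, -47, -104, -161]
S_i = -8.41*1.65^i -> [-8.41, -13.88, -22.9, -37.78, -62.33]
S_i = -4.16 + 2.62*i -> [-4.16, -1.54, 1.08, 3.7, 6.32]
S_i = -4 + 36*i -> [-4, 32, 68, 104, 140]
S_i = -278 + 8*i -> [-278, -270, -262, -254, -246]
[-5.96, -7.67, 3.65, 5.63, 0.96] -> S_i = Random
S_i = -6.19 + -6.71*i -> [-6.19, -12.9, -19.61, -26.32, -33.03]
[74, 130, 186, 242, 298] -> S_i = 74 + 56*i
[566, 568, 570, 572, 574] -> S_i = 566 + 2*i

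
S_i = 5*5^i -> [5, 25, 125, 625, 3125]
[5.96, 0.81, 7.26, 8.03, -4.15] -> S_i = Random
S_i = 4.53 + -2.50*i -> [4.53, 2.03, -0.47, -2.97, -5.47]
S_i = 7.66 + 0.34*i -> [7.66, 8.0, 8.34, 8.68, 9.02]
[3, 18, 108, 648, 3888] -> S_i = 3*6^i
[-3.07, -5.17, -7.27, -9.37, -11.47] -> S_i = -3.07 + -2.10*i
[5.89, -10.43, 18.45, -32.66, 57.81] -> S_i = 5.89*(-1.77)^i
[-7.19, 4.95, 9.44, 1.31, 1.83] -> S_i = Random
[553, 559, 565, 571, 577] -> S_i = 553 + 6*i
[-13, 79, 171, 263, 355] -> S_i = -13 + 92*i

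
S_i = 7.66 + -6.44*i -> [7.66, 1.22, -5.22, -11.66, -18.1]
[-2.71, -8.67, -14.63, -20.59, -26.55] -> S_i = -2.71 + -5.96*i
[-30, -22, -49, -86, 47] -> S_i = Random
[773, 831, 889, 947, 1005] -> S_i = 773 + 58*i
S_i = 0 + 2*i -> [0, 2, 4, 6, 8]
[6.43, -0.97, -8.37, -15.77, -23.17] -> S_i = 6.43 + -7.40*i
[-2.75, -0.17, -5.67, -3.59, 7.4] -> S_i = Random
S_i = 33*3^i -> [33, 99, 297, 891, 2673]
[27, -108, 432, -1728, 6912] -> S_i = 27*-4^i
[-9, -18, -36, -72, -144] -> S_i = -9*2^i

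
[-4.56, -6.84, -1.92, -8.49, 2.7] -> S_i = Random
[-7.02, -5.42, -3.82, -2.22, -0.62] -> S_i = -7.02 + 1.60*i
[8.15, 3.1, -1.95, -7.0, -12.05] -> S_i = 8.15 + -5.05*i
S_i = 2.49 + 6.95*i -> [2.49, 9.44, 16.39, 23.34, 30.29]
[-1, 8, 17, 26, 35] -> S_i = -1 + 9*i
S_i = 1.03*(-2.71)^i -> [1.03, -2.79, 7.56, -20.5, 55.55]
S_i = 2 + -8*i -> [2, -6, -14, -22, -30]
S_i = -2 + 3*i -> [-2, 1, 4, 7, 10]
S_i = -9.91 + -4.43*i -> [-9.91, -14.34, -18.77, -23.2, -27.63]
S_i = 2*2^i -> [2, 4, 8, 16, 32]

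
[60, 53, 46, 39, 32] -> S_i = 60 + -7*i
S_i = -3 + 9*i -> [-3, 6, 15, 24, 33]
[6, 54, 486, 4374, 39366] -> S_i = 6*9^i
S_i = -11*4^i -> [-11, -44, -176, -704, -2816]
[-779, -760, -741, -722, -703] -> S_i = -779 + 19*i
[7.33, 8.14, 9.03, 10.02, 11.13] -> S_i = 7.33*1.11^i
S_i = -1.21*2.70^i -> [-1.21, -3.27, -8.82, -23.82, -64.3]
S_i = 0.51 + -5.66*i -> [0.51, -5.15, -10.81, -16.47, -22.13]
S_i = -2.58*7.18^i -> [-2.58, -18.52, -133.01, -954.98, -6856.74]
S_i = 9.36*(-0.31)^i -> [9.36, -2.9, 0.9, -0.28, 0.09]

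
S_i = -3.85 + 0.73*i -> [-3.85, -3.12, -2.39, -1.66, -0.93]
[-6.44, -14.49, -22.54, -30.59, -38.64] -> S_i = -6.44 + -8.05*i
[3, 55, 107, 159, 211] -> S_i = 3 + 52*i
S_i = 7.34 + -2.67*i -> [7.34, 4.67, 2.0, -0.67, -3.34]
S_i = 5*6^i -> [5, 30, 180, 1080, 6480]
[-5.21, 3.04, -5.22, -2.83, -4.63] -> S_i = Random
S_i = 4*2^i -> [4, 8, 16, 32, 64]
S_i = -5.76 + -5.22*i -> [-5.76, -10.98, -16.2, -21.42, -26.64]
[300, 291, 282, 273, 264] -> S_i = 300 + -9*i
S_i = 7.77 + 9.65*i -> [7.77, 17.42, 27.07, 36.72, 46.37]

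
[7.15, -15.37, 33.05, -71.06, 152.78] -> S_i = 7.15*(-2.15)^i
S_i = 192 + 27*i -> [192, 219, 246, 273, 300]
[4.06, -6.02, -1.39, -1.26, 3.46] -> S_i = Random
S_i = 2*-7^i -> [2, -14, 98, -686, 4802]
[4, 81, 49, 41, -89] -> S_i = Random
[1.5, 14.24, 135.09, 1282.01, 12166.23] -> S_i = 1.50*9.49^i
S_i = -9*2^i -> [-9, -18, -36, -72, -144]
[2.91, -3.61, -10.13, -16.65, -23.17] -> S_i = 2.91 + -6.52*i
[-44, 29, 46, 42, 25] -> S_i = Random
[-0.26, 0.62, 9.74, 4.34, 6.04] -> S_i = Random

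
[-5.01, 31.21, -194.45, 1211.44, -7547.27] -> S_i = -5.01*(-6.23)^i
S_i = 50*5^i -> [50, 250, 1250, 6250, 31250]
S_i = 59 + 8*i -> [59, 67, 75, 83, 91]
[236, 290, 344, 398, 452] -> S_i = 236 + 54*i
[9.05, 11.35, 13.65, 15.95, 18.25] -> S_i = 9.05 + 2.30*i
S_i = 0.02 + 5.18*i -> [0.02, 5.2, 10.38, 15.56, 20.74]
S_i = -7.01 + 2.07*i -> [-7.01, -4.94, -2.87, -0.8, 1.27]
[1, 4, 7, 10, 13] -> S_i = 1 + 3*i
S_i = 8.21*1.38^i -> [8.21, 11.33, 15.64, 21.58, 29.78]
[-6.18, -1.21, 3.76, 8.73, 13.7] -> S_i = -6.18 + 4.97*i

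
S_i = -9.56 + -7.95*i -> [-9.56, -17.51, -25.46, -33.41, -41.36]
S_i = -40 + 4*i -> [-40, -36, -32, -28, -24]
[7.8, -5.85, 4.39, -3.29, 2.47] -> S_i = 7.80*(-0.75)^i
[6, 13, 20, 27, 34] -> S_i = 6 + 7*i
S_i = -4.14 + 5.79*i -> [-4.14, 1.65, 7.44, 13.23, 19.02]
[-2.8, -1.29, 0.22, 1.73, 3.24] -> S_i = -2.80 + 1.51*i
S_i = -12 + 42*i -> [-12, 30, 72, 114, 156]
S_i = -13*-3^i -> [-13, 39, -117, 351, -1053]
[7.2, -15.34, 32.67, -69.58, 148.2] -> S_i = 7.20*(-2.13)^i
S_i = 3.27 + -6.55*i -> [3.27, -3.28, -9.83, -16.38, -22.93]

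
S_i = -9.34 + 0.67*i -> [-9.34, -8.67, -8.0, -7.33, -6.66]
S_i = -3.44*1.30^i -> [-3.44, -4.47, -5.81, -7.56, -9.82]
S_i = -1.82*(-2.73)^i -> [-1.82, 4.97, -13.56, 37.03, -101.09]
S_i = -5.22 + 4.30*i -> [-5.22, -0.92, 3.38, 7.68, 11.98]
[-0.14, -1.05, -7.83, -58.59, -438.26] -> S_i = -0.14*7.48^i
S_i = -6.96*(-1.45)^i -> [-6.96, 10.09, -14.63, 21.22, -30.77]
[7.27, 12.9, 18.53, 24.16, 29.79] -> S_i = 7.27 + 5.63*i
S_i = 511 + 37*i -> [511, 548, 585, 622, 659]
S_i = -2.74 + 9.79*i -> [-2.74, 7.05, 16.84, 26.63, 36.42]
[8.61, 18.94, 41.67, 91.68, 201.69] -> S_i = 8.61*2.20^i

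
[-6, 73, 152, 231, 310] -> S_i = -6 + 79*i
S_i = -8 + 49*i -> [-8, 41, 90, 139, 188]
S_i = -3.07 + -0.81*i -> [-3.07, -3.88, -4.69, -5.5, -6.31]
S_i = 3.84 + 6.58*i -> [3.84, 10.42, 17.0, 23.58, 30.16]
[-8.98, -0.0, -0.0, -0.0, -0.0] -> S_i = -8.98*0.00^i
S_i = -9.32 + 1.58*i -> [-9.32, -7.74, -6.16, -4.58, -3.0]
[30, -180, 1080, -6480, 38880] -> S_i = 30*-6^i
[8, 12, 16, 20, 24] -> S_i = 8 + 4*i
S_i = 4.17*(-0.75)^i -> [4.17, -3.13, 2.35, -1.76, 1.32]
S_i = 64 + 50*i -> [64, 114, 164, 214, 264]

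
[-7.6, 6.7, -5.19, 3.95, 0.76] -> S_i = Random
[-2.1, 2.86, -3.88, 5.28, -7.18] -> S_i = -2.10*(-1.36)^i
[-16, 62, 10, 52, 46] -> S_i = Random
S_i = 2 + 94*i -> [2, 96, 190, 284, 378]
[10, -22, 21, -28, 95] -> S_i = Random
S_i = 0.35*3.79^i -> [0.35, 1.33, 5.03, 19.05, 72.21]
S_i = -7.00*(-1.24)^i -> [-7.0, 8.68, -10.76, 13.35, -16.55]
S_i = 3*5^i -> [3, 15, 75, 375, 1875]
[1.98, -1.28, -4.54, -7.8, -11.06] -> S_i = 1.98 + -3.26*i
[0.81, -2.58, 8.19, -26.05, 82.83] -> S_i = 0.81*(-3.18)^i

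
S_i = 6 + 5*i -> [6, 11, 16, 21, 26]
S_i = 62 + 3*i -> [62, 65, 68, 71, 74]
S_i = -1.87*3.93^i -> [-1.87, -7.35, -28.88, -113.51, -446.08]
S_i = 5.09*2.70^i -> [5.09, 13.74, 37.11, 100.19, 270.5]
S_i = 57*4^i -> [57, 228, 912, 3648, 14592]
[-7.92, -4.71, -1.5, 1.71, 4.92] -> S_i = -7.92 + 3.21*i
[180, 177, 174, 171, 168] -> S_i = 180 + -3*i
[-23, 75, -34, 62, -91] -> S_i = Random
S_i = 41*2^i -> [41, 82, 164, 328, 656]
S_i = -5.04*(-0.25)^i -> [-5.04, 1.26, -0.32, 0.08, -0.02]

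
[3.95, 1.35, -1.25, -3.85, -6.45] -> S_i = 3.95 + -2.60*i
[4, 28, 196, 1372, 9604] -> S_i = 4*7^i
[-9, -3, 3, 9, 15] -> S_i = -9 + 6*i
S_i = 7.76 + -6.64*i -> [7.76, 1.12, -5.52, -12.16, -18.8]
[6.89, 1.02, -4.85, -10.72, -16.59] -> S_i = 6.89 + -5.87*i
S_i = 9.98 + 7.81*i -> [9.98, 17.79, 25.6, 33.41, 41.22]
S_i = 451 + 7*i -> [451, 458, 465, 472, 479]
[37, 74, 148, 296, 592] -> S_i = 37*2^i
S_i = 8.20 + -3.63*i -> [8.2, 4.57, 0.94, -2.69, -6.32]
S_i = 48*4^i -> [48, 192, 768, 3072, 12288]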